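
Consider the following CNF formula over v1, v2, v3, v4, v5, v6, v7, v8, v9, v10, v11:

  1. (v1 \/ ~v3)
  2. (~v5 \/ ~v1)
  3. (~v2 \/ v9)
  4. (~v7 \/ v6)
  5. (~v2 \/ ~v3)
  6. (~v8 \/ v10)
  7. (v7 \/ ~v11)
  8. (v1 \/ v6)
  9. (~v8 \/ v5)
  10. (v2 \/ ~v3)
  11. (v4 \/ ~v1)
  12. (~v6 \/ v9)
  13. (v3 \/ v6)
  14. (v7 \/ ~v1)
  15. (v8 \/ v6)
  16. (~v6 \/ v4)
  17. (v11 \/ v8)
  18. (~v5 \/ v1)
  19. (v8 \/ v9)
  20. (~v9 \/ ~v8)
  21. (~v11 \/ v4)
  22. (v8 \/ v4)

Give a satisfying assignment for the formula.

v1=0  v2=0  v3=0  v4=1  v5=0  v6=1  v7=1  v8=0  v9=1  v10=1  v11=1

Check each clause:
  1. (v1 \/ ~v3) — ~v3 is true.
  2. (~v1 \/ ~v5) — ~v5 is true.
  3. (v9 \/ ~v2) — v9 is true.
  4. (v6 \/ ~v7) — v6 is true.
  5. (~v2 \/ ~v3) — ~v3 is true.
  6. (v10 \/ ~v8) — ~v8 is true.
  7. (~v11 \/ v7) — v7 is true.
  8. (v6 \/ v1) — v6 is true.
  9. (~v8 \/ v5) — ~v8 is true.
  10. (~v3 \/ v2) — ~v3 is true.
  11. (v4 \/ ~v1) — v4 is true.
  12. (v9 \/ ~v6) — v9 is true.
  13. (v3 \/ v6) — v6 is true.
  14. (~v1 \/ v7) — ~v1 is true.
  15. (v8 \/ v6) — v6 is true.
  16. (v4 \/ ~v6) — v4 is true.
  17. (v8 \/ v11) — v11 is true.
  18. (~v5 \/ v1) — ~v5 is true.
  19. (v8 \/ v9) — v9 is true.
  20. (~v9 \/ ~v8) — ~v8 is true.
  21. (v4 \/ ~v11) — v4 is true.
  22. (v4 \/ v8) — v4 is true.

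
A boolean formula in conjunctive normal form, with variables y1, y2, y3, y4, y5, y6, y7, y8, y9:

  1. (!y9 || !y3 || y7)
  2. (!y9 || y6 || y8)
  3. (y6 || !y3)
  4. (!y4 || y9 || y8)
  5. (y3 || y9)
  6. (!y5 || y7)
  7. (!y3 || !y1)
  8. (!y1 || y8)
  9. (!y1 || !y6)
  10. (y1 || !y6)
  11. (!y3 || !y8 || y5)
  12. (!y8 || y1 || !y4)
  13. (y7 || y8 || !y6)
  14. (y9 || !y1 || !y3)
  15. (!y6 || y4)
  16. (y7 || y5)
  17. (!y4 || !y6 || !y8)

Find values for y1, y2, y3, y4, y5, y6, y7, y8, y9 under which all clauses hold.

y1=True, y2=True, y3=False, y4=True, y5=False, y6=False, y7=True, y8=True, y9=True

y7 occurs only positively in the remaining clauses — set y7 = True.
Branch on y1: take y1 = True.
  then y3 is forced to False.
  then y9 is forced to True.
  then y8 is forced to True.
  then y6 is forced to False.
y2, y4, y5 are now unconstrained; take y2 = True, y4 = True, y5 = False.
Every clause has at least one true literal under this assignment.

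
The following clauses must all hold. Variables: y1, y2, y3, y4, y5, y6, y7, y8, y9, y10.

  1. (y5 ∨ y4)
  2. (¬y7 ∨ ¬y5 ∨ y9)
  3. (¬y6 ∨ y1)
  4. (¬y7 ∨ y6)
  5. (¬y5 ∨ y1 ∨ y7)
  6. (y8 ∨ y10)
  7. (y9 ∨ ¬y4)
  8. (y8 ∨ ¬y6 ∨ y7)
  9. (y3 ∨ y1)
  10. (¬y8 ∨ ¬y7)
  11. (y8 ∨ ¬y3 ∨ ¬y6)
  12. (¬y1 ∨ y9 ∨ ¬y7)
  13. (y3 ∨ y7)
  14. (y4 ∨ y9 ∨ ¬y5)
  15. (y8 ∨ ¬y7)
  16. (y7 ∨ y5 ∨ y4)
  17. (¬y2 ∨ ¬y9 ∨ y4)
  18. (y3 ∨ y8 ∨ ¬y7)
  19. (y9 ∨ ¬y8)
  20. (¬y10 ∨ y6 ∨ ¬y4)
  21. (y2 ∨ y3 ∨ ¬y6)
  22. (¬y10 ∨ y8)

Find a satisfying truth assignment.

y1 = False, y2 = False, y3 = True, y4 = True, y5 = False, y6 = False, y7 = False, y8 = True, y9 = True, y10 = False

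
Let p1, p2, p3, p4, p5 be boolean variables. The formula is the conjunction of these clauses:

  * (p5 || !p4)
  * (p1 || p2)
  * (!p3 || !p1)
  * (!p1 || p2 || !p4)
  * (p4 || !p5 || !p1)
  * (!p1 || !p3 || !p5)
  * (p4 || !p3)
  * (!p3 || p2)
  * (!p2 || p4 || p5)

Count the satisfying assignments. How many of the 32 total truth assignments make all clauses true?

5

The models are:
  p1=0 p2=1 p3=0 p4=0 p5=1
  p1=0 p2=1 p3=0 p4=1 p5=1
  p1=0 p2=1 p3=1 p4=1 p5=1
  p1=1 p2=0 p3=0 p4=0 p5=0
  p1=1 p2=1 p3=0 p4=1 p5=1
That's 5 in total.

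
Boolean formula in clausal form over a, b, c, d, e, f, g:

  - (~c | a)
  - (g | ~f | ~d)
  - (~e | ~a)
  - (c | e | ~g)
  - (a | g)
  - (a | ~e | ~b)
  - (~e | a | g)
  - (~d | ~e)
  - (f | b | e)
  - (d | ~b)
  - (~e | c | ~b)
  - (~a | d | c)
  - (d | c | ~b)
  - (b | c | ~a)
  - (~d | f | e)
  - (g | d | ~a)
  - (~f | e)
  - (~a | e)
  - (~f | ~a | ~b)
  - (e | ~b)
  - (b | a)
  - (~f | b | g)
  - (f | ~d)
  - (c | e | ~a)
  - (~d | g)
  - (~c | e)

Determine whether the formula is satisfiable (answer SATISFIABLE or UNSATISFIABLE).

e = True:
  propagation gives a=False, c=False, g=True, b=False; an empty clause results — contradiction.
e = False:
  propagation gives f=False, b=True; an empty clause results — contradiction.
Every branch closes, so no satisfying assignment exists.

UNSATISFIABLE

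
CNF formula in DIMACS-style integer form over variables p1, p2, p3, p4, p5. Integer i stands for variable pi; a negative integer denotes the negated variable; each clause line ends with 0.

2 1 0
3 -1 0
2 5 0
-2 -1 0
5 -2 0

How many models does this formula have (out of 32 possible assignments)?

6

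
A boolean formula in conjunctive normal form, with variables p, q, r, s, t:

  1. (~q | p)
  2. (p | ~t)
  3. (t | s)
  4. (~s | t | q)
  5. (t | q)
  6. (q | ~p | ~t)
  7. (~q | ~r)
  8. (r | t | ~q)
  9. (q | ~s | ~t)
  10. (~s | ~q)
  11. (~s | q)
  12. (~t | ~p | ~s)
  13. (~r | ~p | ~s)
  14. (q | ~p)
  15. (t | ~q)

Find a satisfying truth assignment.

Try p = True.
  then q is forced to True.
  then r is forced to False.
  then t is forced to True.
  then s is forced to False.

p=T  q=T  r=F  s=F  t=T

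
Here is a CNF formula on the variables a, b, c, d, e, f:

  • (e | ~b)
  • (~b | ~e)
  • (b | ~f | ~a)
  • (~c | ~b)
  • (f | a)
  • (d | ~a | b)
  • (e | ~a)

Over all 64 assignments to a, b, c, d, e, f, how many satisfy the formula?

10

Split on b, then a.
  b=1, a=1: a clause becomes empty — 0.
  b=1, a=0: a clause becomes empty — 0.
  b=0, a=1: remaining (c,d,e,f) ∈ {(0,1,1,0); (1,1,1,0)} — 2.
  b=0, a=0: forces f=1; c, d, e free → 2^3 = 8.
Total: 0 + 0 + 2 + 8 = 10.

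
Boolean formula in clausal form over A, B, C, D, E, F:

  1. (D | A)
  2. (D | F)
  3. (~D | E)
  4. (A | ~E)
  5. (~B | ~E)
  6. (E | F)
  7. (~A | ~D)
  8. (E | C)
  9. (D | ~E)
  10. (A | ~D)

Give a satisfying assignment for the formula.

C occurs only positively in the remaining clauses — set C = True.
Pure literal: F appears only positively; assign F = True.
Try A = True.
  then D is forced to False.
  then E is forced to False.
B is now unconstrained; take B = True.

A=T, B=T, C=T, D=F, E=F, F=T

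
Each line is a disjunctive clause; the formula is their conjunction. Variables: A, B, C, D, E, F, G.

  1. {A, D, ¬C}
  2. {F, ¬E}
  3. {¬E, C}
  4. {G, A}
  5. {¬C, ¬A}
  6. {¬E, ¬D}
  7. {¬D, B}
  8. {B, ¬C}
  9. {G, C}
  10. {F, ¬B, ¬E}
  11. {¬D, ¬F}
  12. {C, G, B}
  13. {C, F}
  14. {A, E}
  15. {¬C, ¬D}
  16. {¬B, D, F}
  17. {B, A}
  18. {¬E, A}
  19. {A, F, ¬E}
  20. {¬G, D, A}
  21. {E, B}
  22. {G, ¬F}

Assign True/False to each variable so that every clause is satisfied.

A = True, B = True, C = False, D = False, E = False, F = True, G = True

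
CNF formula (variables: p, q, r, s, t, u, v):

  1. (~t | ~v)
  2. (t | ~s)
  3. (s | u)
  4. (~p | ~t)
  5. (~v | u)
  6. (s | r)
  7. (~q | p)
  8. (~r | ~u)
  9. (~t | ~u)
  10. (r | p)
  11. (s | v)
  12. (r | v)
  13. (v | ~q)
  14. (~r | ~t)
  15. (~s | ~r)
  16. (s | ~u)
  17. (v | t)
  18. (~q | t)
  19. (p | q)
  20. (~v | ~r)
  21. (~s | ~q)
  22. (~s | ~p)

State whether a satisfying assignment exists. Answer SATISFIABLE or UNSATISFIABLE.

UNSATISFIABLE

s = True:
  propagation gives t=True, v=False, p=False, q=False; an empty clause results — contradiction.
s = False:
  propagation gives u=True; an empty clause results — contradiction.
Every branch closes, so no satisfying assignment exists.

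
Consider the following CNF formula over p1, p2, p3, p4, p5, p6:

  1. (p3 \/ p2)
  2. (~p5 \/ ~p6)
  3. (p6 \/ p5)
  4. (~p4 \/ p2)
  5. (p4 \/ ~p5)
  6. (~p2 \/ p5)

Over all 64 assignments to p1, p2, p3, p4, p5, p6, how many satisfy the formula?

Satisfying assignments:
  p1=0 p2=0 p3=1 p4=0 p5=0 p6=1
  p1=0 p2=1 p3=0 p4=1 p5=1 p6=0
  p1=0 p2=1 p3=1 p4=1 p5=1 p6=0
  p1=1 p2=0 p3=1 p4=0 p5=0 p6=1
  p1=1 p2=1 p3=0 p4=1 p5=1 p6=0
  p1=1 p2=1 p3=1 p4=1 p5=1 p6=0
That's 6 in total.

6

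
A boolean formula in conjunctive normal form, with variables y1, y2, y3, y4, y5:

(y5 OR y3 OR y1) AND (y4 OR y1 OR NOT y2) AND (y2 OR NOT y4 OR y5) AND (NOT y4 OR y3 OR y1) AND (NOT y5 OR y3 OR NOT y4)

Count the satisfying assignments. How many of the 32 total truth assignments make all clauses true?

18

Case analysis on y4 and y1:
  y4=1, y1=1: remaining (y2,y3,y5) ∈ {(0,1,1); (1,0,0); (1,1,0); (1,1,1)} — 4.
  y4=1, y1=0: remaining (y2,y3,y5) ∈ {(0,1,1); (1,1,0); (1,1,1)} — 3.
  y4=0, y1=1: y2, y3, y5 free → 2^3 = 8.
  y4=0, y1=0: remaining (y2,y3,y5) ∈ {(0,0,1); (0,1,0); (0,1,1)} — 3.
Total: 4 + 3 + 8 + 3 = 18.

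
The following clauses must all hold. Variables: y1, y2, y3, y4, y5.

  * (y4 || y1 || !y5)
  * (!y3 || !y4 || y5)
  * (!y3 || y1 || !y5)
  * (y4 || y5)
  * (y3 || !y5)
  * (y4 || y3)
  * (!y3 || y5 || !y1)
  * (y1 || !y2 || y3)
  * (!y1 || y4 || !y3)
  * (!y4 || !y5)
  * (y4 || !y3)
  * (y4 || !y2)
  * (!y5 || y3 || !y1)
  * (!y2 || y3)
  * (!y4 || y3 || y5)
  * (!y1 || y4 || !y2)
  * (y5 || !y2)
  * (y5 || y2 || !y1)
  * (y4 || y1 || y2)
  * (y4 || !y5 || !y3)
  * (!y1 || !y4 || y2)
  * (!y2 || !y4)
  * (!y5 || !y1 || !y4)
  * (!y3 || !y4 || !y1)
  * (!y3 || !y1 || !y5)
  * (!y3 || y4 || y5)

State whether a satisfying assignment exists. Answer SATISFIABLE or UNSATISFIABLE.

y4 = True:
  propagation gives y5=False, y3=False; an empty clause results — contradiction.
y4 = False:
  propagation gives y5=True, y1=True, y3=True; an empty clause results — contradiction.
Every branch closes, so no satisfying assignment exists.

UNSATISFIABLE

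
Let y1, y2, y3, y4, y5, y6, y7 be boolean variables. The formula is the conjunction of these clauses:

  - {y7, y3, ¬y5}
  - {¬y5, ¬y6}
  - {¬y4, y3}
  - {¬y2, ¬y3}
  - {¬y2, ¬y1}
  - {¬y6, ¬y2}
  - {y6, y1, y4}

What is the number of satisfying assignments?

27

Case analysis on y2 and y3:
  y2=T, y3=T: a clause becomes empty — 0.
  y2=T, y3=F: a clause becomes empty — 0.
  y2=F, y3=T: y7 free; 10 ways for (y1,y4,y5,y6) × 2^1 = 20.
  y2=F, y3=F: 7 of the 32 assignments to (y1,y4,y5,y6,y7) work.
Total: 0 + 0 + 20 + 7 = 27.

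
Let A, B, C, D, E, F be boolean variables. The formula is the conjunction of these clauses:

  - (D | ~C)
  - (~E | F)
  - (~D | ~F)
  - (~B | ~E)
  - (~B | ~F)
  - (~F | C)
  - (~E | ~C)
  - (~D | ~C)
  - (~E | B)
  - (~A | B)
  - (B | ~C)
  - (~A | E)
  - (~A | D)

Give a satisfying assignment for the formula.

A=F, B=F, C=F, D=F, E=F, F=F

Pure literal: A appears only negated; assign A = False.
Try B = False.
  then E is forced to False.
  then C is forced to False.
  then F is forced to False.
D is now unconstrained; take D = False.
Every clause has at least one true literal under this assignment.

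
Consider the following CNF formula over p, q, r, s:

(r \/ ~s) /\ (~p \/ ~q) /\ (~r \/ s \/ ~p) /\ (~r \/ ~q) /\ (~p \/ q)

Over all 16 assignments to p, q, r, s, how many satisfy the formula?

4

Satisfying assignments:
  p=0 q=0 r=0 s=0
  p=0 q=0 r=1 s=0
  p=0 q=0 r=1 s=1
  p=0 q=1 r=0 s=0
That's 4 in total.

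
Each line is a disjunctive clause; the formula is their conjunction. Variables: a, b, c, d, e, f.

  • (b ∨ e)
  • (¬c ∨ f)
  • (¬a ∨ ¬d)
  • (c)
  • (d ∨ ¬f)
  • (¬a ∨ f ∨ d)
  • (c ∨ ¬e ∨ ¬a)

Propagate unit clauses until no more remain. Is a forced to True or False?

(c) is a unit clause: c = True.
(¬c ∨ f) with c = True leaves only f, so f = True.
(¬f ∨ d): since f = True, the clause reduces to (d). d = True.
(¬a ∨ ¬d): since d = True, the clause reduces to (¬a). a = False.

False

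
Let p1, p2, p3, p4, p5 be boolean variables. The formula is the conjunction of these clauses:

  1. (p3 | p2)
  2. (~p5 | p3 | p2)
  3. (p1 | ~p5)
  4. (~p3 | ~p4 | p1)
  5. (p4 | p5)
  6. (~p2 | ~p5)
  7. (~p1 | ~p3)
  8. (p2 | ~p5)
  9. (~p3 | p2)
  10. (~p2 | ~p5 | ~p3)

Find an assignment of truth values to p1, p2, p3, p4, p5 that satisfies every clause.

Branch on p1: take p1 = False.
  then p5 is forced to False.
  then p4 is forced to True.
  then p3 is forced to False.
  then p2 is forced to True.
Every clause has at least one true literal under this assignment.

p1 = False, p2 = True, p3 = False, p4 = True, p5 = False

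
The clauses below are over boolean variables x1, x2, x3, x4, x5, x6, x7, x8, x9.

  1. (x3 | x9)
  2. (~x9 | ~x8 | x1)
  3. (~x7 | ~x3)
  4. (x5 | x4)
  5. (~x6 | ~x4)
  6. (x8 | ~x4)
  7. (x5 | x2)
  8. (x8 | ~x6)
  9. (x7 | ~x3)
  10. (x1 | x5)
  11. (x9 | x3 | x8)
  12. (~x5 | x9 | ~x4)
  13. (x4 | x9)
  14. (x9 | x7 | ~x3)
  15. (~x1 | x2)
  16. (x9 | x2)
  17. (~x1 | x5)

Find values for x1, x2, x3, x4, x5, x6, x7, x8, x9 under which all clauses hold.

x2 occurs only positively in the remaining clauses — set x2 = True.
Pure literal: x6 appears only negated; assign x6 = False.
Set x1 = True and propagate.
  then x5 is forced to True.
Branch on x3: take x3 = False.
  then x9 is forced to True.
Branch on x4: take x4 = False.
x7, x8 are now unconstrained; take x7 = False, x8 = True.

x1 = True  x2 = True  x3 = False  x4 = False  x5 = True  x6 = False  x7 = False  x8 = True  x9 = True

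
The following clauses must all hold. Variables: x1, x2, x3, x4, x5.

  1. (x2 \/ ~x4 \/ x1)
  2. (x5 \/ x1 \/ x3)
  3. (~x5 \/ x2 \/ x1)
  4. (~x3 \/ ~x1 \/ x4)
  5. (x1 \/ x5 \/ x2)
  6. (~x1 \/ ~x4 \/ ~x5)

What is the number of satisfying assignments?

14

Case analysis on x1 and x5:
  x1=T, x5=T: remaining (x2,x3,x4) ∈ {(F,F,F); (T,F,F)} — 2.
  x1=T, x5=F: x2 free; 3 ways for (x3,x4) × 2^1 = 6.
  x1=F, x5=T: remaining (x2,x3,x4) ∈ {(T,F,F); (T,F,T); (T,T,F); (T,T,T)} — 4.
  x1=F, x5=F: remaining (x2,x3,x4) ∈ {(T,T,F); (T,T,T)} — 2.
Total: 2 + 6 + 4 + 2 = 14.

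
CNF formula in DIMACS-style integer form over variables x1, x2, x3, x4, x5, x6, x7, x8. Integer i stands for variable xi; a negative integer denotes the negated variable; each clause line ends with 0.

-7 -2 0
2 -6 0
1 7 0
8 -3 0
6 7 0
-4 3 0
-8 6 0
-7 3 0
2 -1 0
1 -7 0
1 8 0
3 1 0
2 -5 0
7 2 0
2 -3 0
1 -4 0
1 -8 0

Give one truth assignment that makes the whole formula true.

x1 = T  x2 = T  x3 = T  x4 = F  x5 = T  x6 = T  x7 = F  x8 = T

Check each clause:
  1. (~x2 | ~x7) — ~x7 is true.
  2. (x2 | ~x6) — x2 is true.
  3. (x7 | x1) — x1 is true.
  4. (x8 | ~x3) — x8 is true.
  5. (x7 | x6) — x6 is true.
  6. (x3 | ~x4) — x3 is true.
  7. (x6 | ~x8) — x6 is true.
  8. (x3 | ~x7) — ~x7 is true.
  9. (x2 | ~x1) — x2 is true.
  10. (x1 | ~x7) — x1 is true.
  11. (x1 | x8) — x8 is true.
  12. (x1 | x3) — x1 is true.
  13. (~x5 | x2) — x2 is true.
  14. (x2 | x7) — x2 is true.
  15. (x2 | ~x3) — x2 is true.
  16. (x1 | ~x4) — x1 is true.
  17. (~x8 | x1) — x1 is true.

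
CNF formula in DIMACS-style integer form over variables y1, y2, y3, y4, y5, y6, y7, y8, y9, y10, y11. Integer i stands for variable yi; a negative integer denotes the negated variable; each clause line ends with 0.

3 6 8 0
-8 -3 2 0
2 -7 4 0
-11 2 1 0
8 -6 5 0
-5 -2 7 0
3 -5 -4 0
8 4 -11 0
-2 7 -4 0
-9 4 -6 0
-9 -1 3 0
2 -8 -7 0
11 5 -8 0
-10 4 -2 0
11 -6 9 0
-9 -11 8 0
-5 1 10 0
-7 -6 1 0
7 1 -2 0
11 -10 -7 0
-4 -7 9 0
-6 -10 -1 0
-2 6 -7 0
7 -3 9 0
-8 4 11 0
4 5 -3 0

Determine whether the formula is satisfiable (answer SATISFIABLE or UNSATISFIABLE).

Try y1 = True.
Branch on y2: take y2 = False.
For the remaining variables, y3 = False, y4 = False, y5 = True, y6 = True, y7 = False, y8 = True, y9 = False, y10 = False, y11 = True works.
Every clause has at least one true literal under this assignment.
So y1=T  y2=F  y3=F  y4=F  y5=T  y6=T  y7=F  y8=T  y9=F  y10=F  y11=T is a satisfying assignment.

SATISFIABLE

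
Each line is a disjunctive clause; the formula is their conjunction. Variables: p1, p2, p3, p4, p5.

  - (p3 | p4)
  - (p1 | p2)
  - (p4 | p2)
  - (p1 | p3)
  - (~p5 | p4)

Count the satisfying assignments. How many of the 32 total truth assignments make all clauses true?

12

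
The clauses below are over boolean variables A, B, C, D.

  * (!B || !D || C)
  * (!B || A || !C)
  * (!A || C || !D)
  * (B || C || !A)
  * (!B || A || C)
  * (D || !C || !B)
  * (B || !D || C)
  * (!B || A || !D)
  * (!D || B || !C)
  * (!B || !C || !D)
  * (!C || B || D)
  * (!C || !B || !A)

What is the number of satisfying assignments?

The models are:
  A=0 B=0 C=0 D=0
  A=1 B=1 C=0 D=0
Count: 2.

2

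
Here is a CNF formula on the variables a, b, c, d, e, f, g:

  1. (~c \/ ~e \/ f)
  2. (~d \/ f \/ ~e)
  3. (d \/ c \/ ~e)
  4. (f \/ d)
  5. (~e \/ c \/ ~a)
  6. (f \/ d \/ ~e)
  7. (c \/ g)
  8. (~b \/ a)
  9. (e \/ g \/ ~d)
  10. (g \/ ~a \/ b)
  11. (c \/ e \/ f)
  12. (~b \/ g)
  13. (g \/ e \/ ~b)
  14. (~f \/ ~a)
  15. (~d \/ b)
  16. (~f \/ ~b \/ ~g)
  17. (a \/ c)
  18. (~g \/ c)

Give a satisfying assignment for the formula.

a = 1, b = 1, c = 1, d = 1, e = 0, f = 0, g = 1

Check each clause:
  1. (~e \/ f \/ ~c) — ~e is true.
  2. (~d \/ ~e \/ f) — ~e is true.
  3. (d \/ c \/ ~e) — c is true.
  4. (f \/ d) — d is true.
  5. (~e \/ ~a \/ c) — c is true.
  6. (f \/ d \/ ~e) — ~e is true.
  7. (c \/ g) — c is true.
  8. (a \/ ~b) — a is true.
  9. (e \/ g \/ ~d) — g is true.
  10. (b \/ ~a \/ g) — b is true.
  11. (f \/ e \/ c) — c is true.
  12. (~b \/ g) — g is true.
  13. (e \/ ~b \/ g) — g is true.
  14. (~f \/ ~a) — ~f is true.
  15. (b \/ ~d) — b is true.
  16. (~b \/ ~f \/ ~g) — ~f is true.
  17. (c \/ a) — a is true.
  18. (c \/ ~g) — c is true.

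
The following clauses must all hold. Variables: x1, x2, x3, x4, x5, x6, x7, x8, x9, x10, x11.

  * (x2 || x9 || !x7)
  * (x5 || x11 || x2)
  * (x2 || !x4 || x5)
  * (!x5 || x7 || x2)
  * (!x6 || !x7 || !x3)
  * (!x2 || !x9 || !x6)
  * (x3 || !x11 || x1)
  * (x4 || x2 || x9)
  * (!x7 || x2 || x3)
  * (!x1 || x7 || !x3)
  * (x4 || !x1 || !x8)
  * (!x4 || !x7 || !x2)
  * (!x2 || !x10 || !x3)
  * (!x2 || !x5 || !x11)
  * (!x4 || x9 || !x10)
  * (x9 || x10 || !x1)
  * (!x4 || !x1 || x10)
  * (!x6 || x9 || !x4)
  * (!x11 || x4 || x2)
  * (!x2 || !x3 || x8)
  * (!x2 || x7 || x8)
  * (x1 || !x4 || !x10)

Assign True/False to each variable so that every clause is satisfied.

x1=F, x2=T, x3=F, x4=F, x5=T, x6=F, x7=T, x8=T, x9=T, x10=F, x11=F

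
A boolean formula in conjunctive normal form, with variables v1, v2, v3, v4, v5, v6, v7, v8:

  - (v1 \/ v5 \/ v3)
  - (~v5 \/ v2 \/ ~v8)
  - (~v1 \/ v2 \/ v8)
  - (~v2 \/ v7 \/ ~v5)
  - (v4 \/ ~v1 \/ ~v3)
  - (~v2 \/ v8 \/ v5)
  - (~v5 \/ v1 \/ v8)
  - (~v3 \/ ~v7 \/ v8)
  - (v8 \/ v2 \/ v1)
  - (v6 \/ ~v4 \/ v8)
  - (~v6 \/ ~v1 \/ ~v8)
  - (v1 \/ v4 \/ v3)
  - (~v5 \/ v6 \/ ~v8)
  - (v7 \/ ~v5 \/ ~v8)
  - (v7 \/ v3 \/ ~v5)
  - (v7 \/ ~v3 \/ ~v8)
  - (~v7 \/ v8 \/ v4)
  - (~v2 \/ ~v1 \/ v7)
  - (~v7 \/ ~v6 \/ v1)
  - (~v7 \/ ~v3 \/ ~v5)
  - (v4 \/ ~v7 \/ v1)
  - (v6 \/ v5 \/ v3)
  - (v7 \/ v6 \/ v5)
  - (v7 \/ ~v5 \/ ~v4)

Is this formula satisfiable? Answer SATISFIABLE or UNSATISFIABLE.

SATISFIABLE

Branch on v1: take v1 = False.
Try v2 = True.
For the remaining variables, v3 = True, v4 = True, v5 = False, v6 = False, v7 = True, v8 = True works.
So v1 = False, v2 = True, v3 = True, v4 = True, v5 = False, v6 = False, v7 = True, v8 = True is a satisfying assignment.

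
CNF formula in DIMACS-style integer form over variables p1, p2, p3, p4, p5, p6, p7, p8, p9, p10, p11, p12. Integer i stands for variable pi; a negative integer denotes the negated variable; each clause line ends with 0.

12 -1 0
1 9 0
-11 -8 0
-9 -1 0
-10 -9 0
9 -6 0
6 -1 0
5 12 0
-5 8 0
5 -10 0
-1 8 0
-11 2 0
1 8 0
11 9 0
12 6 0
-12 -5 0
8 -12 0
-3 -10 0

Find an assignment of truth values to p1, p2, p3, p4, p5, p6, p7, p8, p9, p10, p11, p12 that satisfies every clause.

p1 = False, p2 = True, p3 = False, p4 = True, p5 = False, p6 = True, p7 = True, p8 = True, p9 = True, p10 = False, p11 = False, p12 = True

p2 occurs only positively in the remaining clauses — set p2 = True.
Pure literal: p3 appears only negated; assign p3 = False.
Try p1 = False.
  then p9 is forced to True.
  then p10 is forced to False.
  then p8 is forced to True.
  then p11 is forced to False.
Branch on p5: take p5 = False.
  then p12 is forced to True.
p4, p6, p7 are now unconstrained; take p4 = True, p6 = True, p7 = True.
Check each clause:
  1. (NOT p1 OR p12) — p12 is true.
  2. (p9 OR p1) — p9 is true.
  3. (NOT p11 OR NOT p8) — NOT p11 is true.
  4. (NOT p9 OR NOT p1) — NOT p1 is true.
  5. (NOT p9 OR NOT p10) — NOT p10 is true.
  6. (p9 OR NOT p6) — p9 is true.
  7. (NOT p1 OR p6) — NOT p1 is true.
  8. (p5 OR p12) — p12 is true.
  9. (NOT p5 OR p8) — p8 is true.
  10. (NOT p10 OR p5) — NOT p10 is true.
  11. (NOT p1 OR p8) — p8 is true.
  12. (p2 OR NOT p11) — p2 is true.
  13. (p8 OR p1) — p8 is true.
  14. (p9 OR p11) — p9 is true.
  15. (p12 OR p6) — p12 is true.
  16. (NOT p12 OR NOT p5) — NOT p5 is true.
  17. (NOT p12 OR p8) — p8 is true.
  18. (NOT p10 OR NOT p3) — NOT p3 is true.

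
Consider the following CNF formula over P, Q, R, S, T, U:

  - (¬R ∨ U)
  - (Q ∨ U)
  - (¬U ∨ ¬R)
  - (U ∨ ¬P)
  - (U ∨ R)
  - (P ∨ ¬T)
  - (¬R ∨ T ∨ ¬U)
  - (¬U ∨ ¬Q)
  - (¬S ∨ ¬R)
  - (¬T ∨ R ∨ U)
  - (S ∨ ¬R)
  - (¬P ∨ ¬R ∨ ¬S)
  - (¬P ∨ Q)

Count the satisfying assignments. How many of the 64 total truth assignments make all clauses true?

2

Satisfying assignments:
  P=0 Q=0 R=0 S=0 T=0 U=1
  P=0 Q=0 R=0 S=1 T=0 U=1
That's 2 in total.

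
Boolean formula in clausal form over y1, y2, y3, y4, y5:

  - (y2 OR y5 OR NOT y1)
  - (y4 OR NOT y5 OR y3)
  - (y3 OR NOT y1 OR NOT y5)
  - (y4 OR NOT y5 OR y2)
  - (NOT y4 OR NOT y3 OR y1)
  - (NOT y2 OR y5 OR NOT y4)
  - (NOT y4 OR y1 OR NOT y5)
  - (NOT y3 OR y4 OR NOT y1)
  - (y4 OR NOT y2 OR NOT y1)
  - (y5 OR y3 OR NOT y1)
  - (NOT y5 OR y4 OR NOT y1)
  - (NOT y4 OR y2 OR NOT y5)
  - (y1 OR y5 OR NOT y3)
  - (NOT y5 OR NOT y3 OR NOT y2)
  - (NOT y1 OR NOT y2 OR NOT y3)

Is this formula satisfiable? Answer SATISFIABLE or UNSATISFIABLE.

Try y1 = False.
For the remaining variables, y2 = False, y3 = False, y4 = True, y5 = False works.
So y1 = 0  y2 = 0  y3 = 0  y4 = 1  y5 = 0 is a satisfying assignment.

SATISFIABLE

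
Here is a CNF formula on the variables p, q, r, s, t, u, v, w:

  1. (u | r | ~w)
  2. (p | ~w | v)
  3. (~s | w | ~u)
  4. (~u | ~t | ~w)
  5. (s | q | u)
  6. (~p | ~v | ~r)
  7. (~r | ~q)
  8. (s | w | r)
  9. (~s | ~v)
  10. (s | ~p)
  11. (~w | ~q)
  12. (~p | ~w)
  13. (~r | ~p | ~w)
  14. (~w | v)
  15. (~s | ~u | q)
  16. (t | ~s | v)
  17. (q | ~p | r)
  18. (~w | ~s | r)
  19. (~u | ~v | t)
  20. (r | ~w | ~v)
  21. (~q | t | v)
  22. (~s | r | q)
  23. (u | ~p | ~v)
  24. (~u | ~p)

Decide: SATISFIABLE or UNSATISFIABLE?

SATISFIABLE

Branch on p: take p = False.
Set q = False and propagate.
Branch on r: take r = True.
For the remaining variables, s = False, t = True, u = True, v = True, w = False works.
Every clause has at least one true literal under this assignment.
So p=False, q=False, r=True, s=False, t=True, u=True, v=True, w=False is a satisfying assignment.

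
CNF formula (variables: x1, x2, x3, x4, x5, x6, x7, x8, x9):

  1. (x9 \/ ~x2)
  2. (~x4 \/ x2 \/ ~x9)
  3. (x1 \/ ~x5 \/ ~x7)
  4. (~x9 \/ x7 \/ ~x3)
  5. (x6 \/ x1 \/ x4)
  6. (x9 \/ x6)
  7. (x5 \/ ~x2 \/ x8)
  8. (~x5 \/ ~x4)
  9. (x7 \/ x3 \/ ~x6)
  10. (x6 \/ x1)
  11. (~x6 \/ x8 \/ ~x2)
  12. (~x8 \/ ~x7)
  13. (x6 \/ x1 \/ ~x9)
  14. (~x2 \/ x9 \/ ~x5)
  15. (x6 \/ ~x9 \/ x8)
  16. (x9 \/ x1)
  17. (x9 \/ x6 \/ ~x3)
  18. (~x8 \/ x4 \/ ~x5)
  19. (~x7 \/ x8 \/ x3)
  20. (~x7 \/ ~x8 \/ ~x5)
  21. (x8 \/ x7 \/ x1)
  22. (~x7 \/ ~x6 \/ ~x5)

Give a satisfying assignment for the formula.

x1 = 1, x2 = 0, x3 = 1, x4 = 0, x5 = 0, x6 = 1, x7 = 0, x8 = 0, x9 = 0

Check each clause:
  1. (x9 \/ ~x2) — ~x2 is true.
  2. (x2 \/ ~x9 \/ ~x4) — ~x4 is true.
  3. (~x5 \/ ~x7 \/ x1) — ~x7 is true.
  4. (~x9 \/ x7 \/ ~x3) — ~x9 is true.
  5. (x4 \/ x1 \/ x6) — x1 is true.
  6. (x9 \/ x6) — x6 is true.
  7. (x8 \/ x5 \/ ~x2) — ~x2 is true.
  8. (~x4 \/ ~x5) — ~x5 is true.
  9. (x7 \/ x3 \/ ~x6) — x3 is true.
  10. (x6 \/ x1) — x1 is true.
  11. (~x2 \/ ~x6 \/ x8) — ~x2 is true.
  12. (~x8 \/ ~x7) — ~x8 is true.
  13. (x6 \/ ~x9 \/ x1) — x1 is true.
  14. (~x2 \/ ~x5 \/ x9) — ~x5 is true.
  15. (x8 \/ x6 \/ ~x9) — x6 is true.
  16. (x1 \/ x9) — x1 is true.
  17. (x9 \/ ~x3 \/ x6) — x6 is true.
  18. (x4 \/ ~x8 \/ ~x5) — ~x8 is true.
  19. (x3 \/ ~x7 \/ x8) — ~x7 is true.
  20. (~x5 \/ ~x7 \/ ~x8) — ~x8 is true.
  21. (x1 \/ x8 \/ x7) — x1 is true.
  22. (~x5 \/ ~x6 \/ ~x7) — ~x7 is true.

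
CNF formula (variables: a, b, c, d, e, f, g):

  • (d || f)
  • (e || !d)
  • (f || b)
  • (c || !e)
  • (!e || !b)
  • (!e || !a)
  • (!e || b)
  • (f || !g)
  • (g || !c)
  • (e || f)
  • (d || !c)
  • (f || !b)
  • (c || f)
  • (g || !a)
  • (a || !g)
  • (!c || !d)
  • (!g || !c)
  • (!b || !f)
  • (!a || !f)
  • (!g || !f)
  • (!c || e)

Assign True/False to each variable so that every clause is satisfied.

a=F, b=F, c=F, d=F, e=F, f=T, g=F

Set a = False and propagate.
  then g is forced to False.
  then c is forced to False.
  then e is forced to False.
  then d is forced to False.
  then f is forced to True.
  then b is forced to False.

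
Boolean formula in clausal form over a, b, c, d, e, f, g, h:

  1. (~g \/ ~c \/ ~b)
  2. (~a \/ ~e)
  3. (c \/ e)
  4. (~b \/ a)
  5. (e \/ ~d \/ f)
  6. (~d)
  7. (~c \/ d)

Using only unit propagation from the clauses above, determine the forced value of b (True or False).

(~d) stands alone — d = False.
In (~c \/ d), d is now false; ~c must hold, so c = False.
(e \/ c): since c = False, the clause reduces to (e). e = True.
(~a \/ ~e): since e = True, the clause reduces to (~a). a = False.
(~b \/ a): since a = False, the clause reduces to (~b). b = False.

False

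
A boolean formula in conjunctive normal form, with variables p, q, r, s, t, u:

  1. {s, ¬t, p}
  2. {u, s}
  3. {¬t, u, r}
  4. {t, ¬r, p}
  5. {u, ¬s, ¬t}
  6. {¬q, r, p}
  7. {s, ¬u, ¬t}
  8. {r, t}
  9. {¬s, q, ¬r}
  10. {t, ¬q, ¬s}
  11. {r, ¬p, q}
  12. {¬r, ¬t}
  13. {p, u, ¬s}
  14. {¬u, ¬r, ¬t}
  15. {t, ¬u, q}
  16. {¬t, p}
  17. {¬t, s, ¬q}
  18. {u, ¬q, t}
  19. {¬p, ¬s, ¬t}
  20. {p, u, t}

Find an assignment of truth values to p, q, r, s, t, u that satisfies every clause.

p=1, q=1, r=1, s=0, t=0, u=1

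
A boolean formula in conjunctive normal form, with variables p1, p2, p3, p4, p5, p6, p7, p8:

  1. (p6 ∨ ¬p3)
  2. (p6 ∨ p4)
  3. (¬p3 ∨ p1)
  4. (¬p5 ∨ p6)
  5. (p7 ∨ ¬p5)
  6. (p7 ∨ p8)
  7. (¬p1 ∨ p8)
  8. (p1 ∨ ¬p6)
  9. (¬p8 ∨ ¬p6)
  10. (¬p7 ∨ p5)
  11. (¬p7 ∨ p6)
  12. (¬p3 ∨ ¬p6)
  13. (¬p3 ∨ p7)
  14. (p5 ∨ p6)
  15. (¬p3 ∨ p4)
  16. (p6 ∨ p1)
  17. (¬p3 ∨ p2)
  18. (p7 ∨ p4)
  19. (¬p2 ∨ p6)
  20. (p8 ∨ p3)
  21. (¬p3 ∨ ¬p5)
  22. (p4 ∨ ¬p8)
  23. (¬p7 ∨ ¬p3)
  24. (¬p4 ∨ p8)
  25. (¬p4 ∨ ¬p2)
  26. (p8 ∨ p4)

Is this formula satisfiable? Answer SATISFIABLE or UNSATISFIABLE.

p6 = True:
  propagation gives p1=True, p8=True; an empty clause results — contradiction.
p6 = False:
  propagation gives p3=False, p4=True, p5=False; an empty clause results — contradiction.
Every branch closes, so no satisfying assignment exists.

UNSATISFIABLE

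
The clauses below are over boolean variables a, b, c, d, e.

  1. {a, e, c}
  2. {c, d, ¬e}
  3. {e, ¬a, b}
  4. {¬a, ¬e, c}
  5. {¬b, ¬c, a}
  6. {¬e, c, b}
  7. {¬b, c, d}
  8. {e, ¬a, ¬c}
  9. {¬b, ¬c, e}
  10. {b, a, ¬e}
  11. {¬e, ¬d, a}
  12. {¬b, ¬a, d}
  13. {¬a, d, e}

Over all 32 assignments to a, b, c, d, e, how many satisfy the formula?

Satisfying assignments:
  a=0 b=0 c=1 d=0 e=0
  a=0 b=0 c=1 d=1 e=0
  a=1 b=0 c=1 d=0 e=1
  a=1 b=0 c=1 d=1 e=1
  a=1 b=1 c=0 d=1 e=0
  a=1 b=1 c=1 d=1 e=1
That's 6 in total.

6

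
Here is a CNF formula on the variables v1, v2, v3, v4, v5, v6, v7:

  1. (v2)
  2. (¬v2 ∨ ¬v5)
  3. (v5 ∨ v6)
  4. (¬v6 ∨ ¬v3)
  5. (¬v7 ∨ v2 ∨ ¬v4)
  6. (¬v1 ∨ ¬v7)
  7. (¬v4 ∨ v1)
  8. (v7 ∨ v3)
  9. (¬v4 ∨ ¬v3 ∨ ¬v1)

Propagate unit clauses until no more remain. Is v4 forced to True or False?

False

(v2) stands alone — v2 = True.
(¬v5 ∨ ¬v2) with v2 = True leaves only ¬v5, so v5 = False.
In (v5 ∨ v6), v5 is now false; v6 must hold, so v6 = True.
(¬v3 ∨ ¬v6): since v6 = True, the clause reduces to (¬v3). v3 = False.
(v3 ∨ v7): since v3 = False, the clause reduces to (v7). v7 = True.
In (¬v7 ∨ ¬v1), ¬v7 is now false; ¬v1 must hold, so v1 = False.
(¬v4 ∨ v1): since v1 = False, the clause reduces to (¬v4). v4 = False.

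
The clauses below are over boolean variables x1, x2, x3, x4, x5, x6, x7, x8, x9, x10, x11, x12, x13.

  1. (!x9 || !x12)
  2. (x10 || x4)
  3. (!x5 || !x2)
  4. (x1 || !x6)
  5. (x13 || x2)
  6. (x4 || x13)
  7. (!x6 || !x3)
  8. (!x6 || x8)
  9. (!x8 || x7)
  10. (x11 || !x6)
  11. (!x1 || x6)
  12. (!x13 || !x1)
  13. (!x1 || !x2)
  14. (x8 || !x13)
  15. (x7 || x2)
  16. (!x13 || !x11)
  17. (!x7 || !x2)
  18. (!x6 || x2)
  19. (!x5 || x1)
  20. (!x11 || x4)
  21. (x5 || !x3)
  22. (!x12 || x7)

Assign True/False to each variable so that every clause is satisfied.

x1 = F, x2 = T, x3 = F, x4 = T, x5 = F, x6 = F, x7 = F, x8 = F, x9 = T, x10 = F, x11 = F, x12 = F, x13 = F

Check each clause:
  1. (!x12 || !x9) — !x12 is true.
  2. (x4 || x10) — x4 is true.
  3. (!x5 || !x2) — !x5 is true.
  4. (x1 || !x6) — !x6 is true.
  5. (x13 || x2) — x2 is true.
  6. (x4 || x13) — x4 is true.
  7. (!x3 || !x6) — !x6 is true.
  8. (x8 || !x6) — !x6 is true.
  9. (!x8 || x7) — !x8 is true.
  10. (!x6 || x11) — !x6 is true.
  11. (!x1 || x6) — !x1 is true.
  12. (!x1 || !x13) — !x13 is true.
  13. (!x2 || !x1) — !x1 is true.
  14. (x8 || !x13) — !x13 is true.
  15. (x2 || x7) — x2 is true.
  16. (!x11 || !x13) — !x13 is true.
  17. (!x2 || !x7) — !x7 is true.
  18. (x2 || !x6) — !x6 is true.
  19. (x1 || !x5) — !x5 is true.
  20. (x4 || !x11) — x4 is true.
  21. (x5 || !x3) — !x3 is true.
  22. (x7 || !x12) — !x12 is true.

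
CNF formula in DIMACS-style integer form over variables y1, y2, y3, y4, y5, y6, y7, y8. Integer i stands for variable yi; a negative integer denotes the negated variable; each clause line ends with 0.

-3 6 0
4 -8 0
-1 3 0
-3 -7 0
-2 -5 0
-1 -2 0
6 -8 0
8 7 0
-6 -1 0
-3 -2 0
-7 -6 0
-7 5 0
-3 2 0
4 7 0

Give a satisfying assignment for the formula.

y1 occurs only negated in the remaining clauses — set y1 = False.
y4 occurs only positively in the remaining clauses — set y4 = True.
Branch on y2: take y2 = True.
  then y5 is forced to False.
  then y3 is forced to False.
  then y7 is forced to False.
  then y8 is forced to True.
  then y6 is forced to True.

y1=F, y2=T, y3=F, y4=T, y5=F, y6=T, y7=F, y8=T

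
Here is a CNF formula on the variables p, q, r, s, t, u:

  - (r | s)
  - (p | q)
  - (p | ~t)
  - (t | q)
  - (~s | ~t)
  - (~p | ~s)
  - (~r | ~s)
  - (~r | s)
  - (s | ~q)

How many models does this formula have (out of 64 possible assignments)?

Satisfying assignments:
  p=0 q=1 r=0 s=1 t=0 u=0
  p=0 q=1 r=0 s=1 t=0 u=1
That's 2 in total.

2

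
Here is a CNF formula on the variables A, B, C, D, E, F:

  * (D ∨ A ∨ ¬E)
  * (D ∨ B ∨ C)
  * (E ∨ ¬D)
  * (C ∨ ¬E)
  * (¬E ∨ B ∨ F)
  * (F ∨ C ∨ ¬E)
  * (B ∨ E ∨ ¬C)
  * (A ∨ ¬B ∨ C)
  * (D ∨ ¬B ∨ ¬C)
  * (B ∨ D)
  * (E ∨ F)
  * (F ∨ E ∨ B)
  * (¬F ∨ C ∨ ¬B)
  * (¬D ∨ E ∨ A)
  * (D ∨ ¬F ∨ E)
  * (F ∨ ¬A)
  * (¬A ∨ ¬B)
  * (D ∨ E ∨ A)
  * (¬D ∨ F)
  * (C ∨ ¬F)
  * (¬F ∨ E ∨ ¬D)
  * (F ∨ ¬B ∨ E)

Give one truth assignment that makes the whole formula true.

Branch on A: take A = False.
Try B = True.
  then C is forced to True.
  then D is forced to True.
  then E is forced to True.
  then F is forced to True.
Every clause has at least one true literal under this assignment.
Check each clause:
  1. (A ∨ D ∨ ¬E) — D is true.
  2. (C ∨ D ∨ B) — B is true.
  3. (¬D ∨ E) — E is true.
  4. (¬E ∨ C) — C is true.
  5. (F ∨ B ∨ ¬E) — B is true.
  6. (¬E ∨ C ∨ F) — C is true.
  7. (¬C ∨ B ∨ E) — E is true.
  8. (C ∨ A ∨ ¬B) — C is true.
  9. (¬C ∨ D ∨ ¬B) — D is true.
  10. (D ∨ B) — B is true.
  11. (E ∨ F) — E is true.
  12. (E ∨ F ∨ B) — B is true.
  13. (C ∨ ¬F ∨ ¬B) — C is true.
  14. (¬D ∨ A ∨ E) — E is true.
  15. (E ∨ ¬F ∨ D) — D is true.
  16. (F ∨ ¬A) — F is true.
  17. (¬A ∨ ¬B) — ¬A is true.
  18. (E ∨ D ∨ A) — D is true.
  19. (¬D ∨ F) — F is true.
  20. (C ∨ ¬F) — C is true.
  21. (¬D ∨ ¬F ∨ E) — E is true.
  22. (E ∨ F ∨ ¬B) — E is true.

A=F, B=T, C=T, D=T, E=T, F=T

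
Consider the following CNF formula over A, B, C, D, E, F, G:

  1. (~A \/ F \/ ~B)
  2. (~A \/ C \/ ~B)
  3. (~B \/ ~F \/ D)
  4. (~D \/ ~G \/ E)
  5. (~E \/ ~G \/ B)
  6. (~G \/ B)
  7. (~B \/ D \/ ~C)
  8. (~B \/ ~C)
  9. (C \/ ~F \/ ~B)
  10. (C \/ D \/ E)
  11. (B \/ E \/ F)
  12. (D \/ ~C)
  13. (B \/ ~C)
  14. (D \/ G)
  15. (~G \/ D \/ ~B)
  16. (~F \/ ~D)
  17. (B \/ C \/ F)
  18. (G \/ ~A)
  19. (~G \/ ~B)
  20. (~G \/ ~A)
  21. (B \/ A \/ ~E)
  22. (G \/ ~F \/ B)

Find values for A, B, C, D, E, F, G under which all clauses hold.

A = False, B = True, C = False, D = True, E = True, F = False, G = False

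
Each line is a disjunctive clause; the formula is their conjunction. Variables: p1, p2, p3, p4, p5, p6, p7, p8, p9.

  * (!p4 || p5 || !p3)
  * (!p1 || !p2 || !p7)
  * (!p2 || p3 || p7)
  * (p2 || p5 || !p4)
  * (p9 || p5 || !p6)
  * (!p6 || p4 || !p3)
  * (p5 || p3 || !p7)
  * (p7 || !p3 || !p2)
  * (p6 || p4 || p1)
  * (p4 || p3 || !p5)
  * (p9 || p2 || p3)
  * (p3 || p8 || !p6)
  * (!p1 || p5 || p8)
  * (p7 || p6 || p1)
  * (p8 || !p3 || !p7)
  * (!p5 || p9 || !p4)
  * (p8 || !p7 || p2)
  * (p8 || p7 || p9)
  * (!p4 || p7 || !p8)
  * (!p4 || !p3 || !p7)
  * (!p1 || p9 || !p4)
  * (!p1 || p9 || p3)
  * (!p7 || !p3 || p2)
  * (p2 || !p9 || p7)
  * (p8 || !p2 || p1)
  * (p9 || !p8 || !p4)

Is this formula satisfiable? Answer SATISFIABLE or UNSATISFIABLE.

SATISFIABLE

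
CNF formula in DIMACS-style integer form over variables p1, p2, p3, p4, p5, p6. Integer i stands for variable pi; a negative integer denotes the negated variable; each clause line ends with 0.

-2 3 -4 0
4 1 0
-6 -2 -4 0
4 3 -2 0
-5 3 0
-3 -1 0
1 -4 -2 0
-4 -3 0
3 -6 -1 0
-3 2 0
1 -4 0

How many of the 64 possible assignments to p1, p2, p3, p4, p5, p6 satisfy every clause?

The models are:
  p1=T p2=F p3=F p4=F p5=F p6=F
  p1=T p2=F p3=F p4=T p5=F p6=F
Count: 2.

2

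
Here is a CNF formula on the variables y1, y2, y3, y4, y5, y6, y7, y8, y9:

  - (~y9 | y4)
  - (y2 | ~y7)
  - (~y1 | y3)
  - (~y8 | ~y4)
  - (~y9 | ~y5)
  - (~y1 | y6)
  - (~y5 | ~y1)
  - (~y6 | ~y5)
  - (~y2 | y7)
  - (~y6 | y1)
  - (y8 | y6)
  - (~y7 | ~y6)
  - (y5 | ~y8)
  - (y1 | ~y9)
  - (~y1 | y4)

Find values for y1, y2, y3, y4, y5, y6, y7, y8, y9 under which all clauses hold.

Pure literal: y9 appears only negated; assign y9 = False.
Set y1 = False and propagate.
  then y6 is forced to False.
  then y8 is forced to True.
  then y4 is forced to False.
  then y5 is forced to True.
The remaining clauses are satisfied by y2 = False, y3 = False, y7 = False.

y1=False, y2=False, y3=False, y4=False, y5=True, y6=False, y7=False, y8=True, y9=False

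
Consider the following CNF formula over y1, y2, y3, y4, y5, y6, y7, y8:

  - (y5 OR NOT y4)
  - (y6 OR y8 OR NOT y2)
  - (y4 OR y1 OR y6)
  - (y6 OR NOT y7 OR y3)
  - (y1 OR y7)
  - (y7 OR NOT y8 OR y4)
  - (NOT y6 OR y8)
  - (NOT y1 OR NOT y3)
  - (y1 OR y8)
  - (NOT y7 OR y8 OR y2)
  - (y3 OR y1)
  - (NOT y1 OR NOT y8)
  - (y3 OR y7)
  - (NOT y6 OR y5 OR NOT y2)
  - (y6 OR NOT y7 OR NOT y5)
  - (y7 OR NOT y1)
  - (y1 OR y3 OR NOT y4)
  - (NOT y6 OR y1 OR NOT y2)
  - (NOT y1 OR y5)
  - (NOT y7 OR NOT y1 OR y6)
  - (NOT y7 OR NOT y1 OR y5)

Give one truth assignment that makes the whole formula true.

y1 = F  y2 = F  y3 = T  y4 = F  y5 = T  y6 = T  y7 = T  y8 = T

Branch on y1: take y1 = False.
  then y7 is forced to True.
  then y8 is forced to True.
  then y3 is forced to True.
Set y2 = False and propagate.
For the remaining variables, y4 = False, y5 = True, y6 = True works.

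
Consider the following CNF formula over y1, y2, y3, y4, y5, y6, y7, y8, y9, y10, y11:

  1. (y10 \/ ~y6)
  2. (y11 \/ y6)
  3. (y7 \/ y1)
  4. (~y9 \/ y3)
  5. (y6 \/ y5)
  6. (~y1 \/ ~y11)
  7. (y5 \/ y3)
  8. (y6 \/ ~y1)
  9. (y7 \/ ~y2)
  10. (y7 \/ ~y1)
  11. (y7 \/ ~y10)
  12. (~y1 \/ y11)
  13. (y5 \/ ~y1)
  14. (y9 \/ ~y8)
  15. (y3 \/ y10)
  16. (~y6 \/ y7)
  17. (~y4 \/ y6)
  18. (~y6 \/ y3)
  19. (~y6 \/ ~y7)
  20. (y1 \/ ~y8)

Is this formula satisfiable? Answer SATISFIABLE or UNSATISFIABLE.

SATISFIABLE

Pure literal: y3 appears only positively; assign y3 = True.
Pure literal: y4 appears only negated; assign y4 = False.
Branch on y1: take y1 = False.
  then y7 is forced to True.
  then y6 is forced to False.
  then y11 is forced to True.
  then y5 is forced to True.
  then y8 is forced to False.
y2, y9, y10 are now unconstrained; take y2 = True, y9 = True, y10 = False.
So y1=0, y2=1, y3=1, y4=0, y5=1, y6=0, y7=1, y8=0, y9=1, y10=0, y11=1 is a satisfying assignment.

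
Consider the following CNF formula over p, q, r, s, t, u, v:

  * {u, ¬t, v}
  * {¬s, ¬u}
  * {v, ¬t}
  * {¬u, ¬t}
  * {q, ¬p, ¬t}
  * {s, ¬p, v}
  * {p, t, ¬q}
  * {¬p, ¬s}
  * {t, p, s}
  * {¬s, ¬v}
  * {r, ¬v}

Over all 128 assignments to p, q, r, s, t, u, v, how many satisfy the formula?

Split on t, then p.
  t=T, p=T: remaining (q,r,s,u,v) ∈ {(T,T,F,F,T)} — 1.
  t=T, p=F: remaining (q,r,s,u,v) ∈ {(F,T,F,F,T); (T,T,F,F,T)} — 2.
  t=F, p=T: remaining (q,r,s,u,v) ∈ {(F,T,F,F,T); (F,T,F,T,T); (T,T,F,F,T); (T,T,F,T,T)} — 4.
  t=F, p=F: remaining (q,r,s,u,v) ∈ {(F,F,T,F,F); (F,T,T,F,F)} — 2.
Total: 1 + 2 + 4 + 2 = 9.

9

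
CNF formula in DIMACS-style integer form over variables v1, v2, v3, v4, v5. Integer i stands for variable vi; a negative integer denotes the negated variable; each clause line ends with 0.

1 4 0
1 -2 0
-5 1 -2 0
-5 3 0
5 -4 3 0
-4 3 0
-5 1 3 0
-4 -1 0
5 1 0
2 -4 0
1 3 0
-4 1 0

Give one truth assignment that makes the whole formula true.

v1=1, v2=0, v3=0, v4=0, v5=0

Check each clause:
  1. (v4 OR v1) — v1 is true.
  2. (v1 OR NOT v2) — v1 is true.
  3. (NOT v2 OR NOT v5 OR v1) — v1 is true.
  4. (NOT v5 OR v3) — NOT v5 is true.
  5. (v5 OR NOT v4 OR v3) — NOT v4 is true.
  6. (v3 OR NOT v4) — NOT v4 is true.
  7. (NOT v5 OR v3 OR v1) — v1 is true.
  8. (NOT v4 OR NOT v1) — NOT v4 is true.
  9. (v5 OR v1) — v1 is true.
  10. (NOT v4 OR v2) — NOT v4 is true.
  11. (v3 OR v1) — v1 is true.
  12. (NOT v4 OR v1) — v1 is true.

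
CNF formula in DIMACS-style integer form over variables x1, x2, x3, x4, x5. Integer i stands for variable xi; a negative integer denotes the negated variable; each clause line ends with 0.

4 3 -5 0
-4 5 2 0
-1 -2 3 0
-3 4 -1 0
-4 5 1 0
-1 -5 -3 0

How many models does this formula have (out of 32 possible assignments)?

Case analysis on x1 and x3:
  x1=1, x3=1: remaining (x2,x4,x5) ∈ {(1,1,0)} — 1.
  x1=1, x3=0: remaining (x2,x4,x5) ∈ {(0,0,0); (0,1,1)} — 2.
  x1=0, x3=1: x2 free; 3 ways for (x4,x5) × 2^1 = 6.
  x1=0, x3=0: remaining (x2,x4,x5) ∈ {(0,0,0); (0,1,1); (1,0,0); (1,1,1)} — 4.
Total: 1 + 2 + 6 + 4 = 13.

13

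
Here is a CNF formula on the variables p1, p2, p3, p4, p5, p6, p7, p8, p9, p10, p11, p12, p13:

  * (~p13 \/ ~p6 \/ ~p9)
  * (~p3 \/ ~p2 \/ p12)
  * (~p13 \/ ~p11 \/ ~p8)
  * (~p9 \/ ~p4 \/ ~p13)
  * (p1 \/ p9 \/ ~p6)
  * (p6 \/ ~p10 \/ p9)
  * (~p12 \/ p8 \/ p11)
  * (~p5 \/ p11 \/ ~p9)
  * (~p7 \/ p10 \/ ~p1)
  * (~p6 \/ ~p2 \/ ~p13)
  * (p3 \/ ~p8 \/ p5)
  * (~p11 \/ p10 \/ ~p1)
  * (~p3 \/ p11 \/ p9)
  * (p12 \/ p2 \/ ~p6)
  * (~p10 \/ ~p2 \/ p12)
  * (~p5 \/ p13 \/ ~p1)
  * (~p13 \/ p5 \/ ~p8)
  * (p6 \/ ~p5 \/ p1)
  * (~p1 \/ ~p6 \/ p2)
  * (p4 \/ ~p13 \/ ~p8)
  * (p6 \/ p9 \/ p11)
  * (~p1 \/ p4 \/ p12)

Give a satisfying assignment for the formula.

Set p1 = False and propagate.
Try p2 = True.
The remaining clauses are satisfied by p3 = False, p4 = False, p5 = False, p6 = False, p7 = True, p8 = False, p9 = True, p10 = False, p11 = True, p12 = True, p13 = False.
Every clause has at least one true literal under this assignment.

p1=0  p2=1  p3=0  p4=0  p5=0  p6=0  p7=1  p8=0  p9=1  p10=0  p11=1  p12=1  p13=0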